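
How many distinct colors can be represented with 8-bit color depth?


Colors = 2^bits = 2^8
= 256 colors


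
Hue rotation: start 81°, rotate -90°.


New hue = (H + rotation) mod 360
New hue = (81 -90) mod 360
= -9 mod 360
= 351°


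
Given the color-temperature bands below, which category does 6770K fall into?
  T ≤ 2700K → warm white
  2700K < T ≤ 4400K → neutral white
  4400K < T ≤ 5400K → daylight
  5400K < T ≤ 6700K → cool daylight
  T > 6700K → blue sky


Temperature: 6770K
6770K > 6700K → blue sky
Classification: blue sky


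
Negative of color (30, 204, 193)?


Invert: (255-R, 255-G, 255-B)
R: 255-30 = 225
G: 255-204 = 51
B: 255-193 = 62
= RGB(225, 51, 62)


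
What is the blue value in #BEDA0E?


Color: #BEDA0E
R = BE = 190
G = DA = 218
B = 0E = 14
Blue = 14


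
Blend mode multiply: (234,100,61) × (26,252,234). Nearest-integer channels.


Multiply: C = A×B/255, rounded to nearest integer
R: 234×26/255 = 6084/255 ≈ 23.859 → 24
G: 100×252/255 = 25200/255 ≈ 98.824 → 99
B: 61×234/255 = 14274/255 ≈ 55.976 → 56
= RGB(24, 99, 56)


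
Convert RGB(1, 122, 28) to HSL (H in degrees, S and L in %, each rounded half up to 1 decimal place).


Normalize: R'=1/255≈0.0039, G'=122/255≈0.4784, B'=28/255≈0.1098
Max=122/255, Min=1/255, Δ=Max-Min=121/255
L = (Max+Min)/2 = (122+1)/510 = 123/510 = 0.24117… → L = 24.1%
L ≤ 0.5 → S = Δ/(Max+Min) = 121/(122+1) = 121/123 = 0.98373… → S = 98.4%
(the 1/255 factors cancel in S and H, so raw channel differences can be used)
Max is G' → H = 60 × ((B-R)/Δ + 2) = 60 × ((28-1)/121 + 2)
  27/121 + 2 = 0.2231… + 2 = 2.2231…
  H = 60 × 2.2231… = 133.388…° → H = 133.4°
= HSL(133.4°, 98.4%, 24.1%)


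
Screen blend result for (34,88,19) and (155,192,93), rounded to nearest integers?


Screen: C = 255 - (255-A)×(255-B)/255, rounded to nearest integer
R: 255 - (255-34)×(255-155)/255 = 255 - 22100/255 ≈ 255 - 86.667 = 168.333 → 168
G: 255 - (255-88)×(255-192)/255 = 255 - 10521/255 ≈ 255 - 41.259 = 213.741 → 214
B: 255 - (255-19)×(255-93)/255 = 255 - 38232/255 ≈ 255 - 149.929 = 105.071 → 105
= RGB(168, 214, 105)


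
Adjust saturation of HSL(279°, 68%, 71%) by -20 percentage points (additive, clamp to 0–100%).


Original S = 68%
Adjustment = -20 percentage points
New S = 68 + (-20) = 48
Clamp to [0, 100] → 48
= HSL(279°, 48%, 71%)


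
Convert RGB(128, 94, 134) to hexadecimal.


R = 128 → 80 (hex)
G = 94 → 5E (hex)
B = 134 → 86 (hex)
Hex = #805E86


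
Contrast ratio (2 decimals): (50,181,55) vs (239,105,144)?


Linearize each sRGB channel c=v/255: c/12.92 if c ≤ 0.04045 else ((c+0.055)/1.055)^2.4
L = 0.2126×R_lin + 0.7152×G_lin + 0.0722×B_lin
Color 1 (50,181,55):
  R=50: 50/255≈0.1961 > 0.04045 → ((0.1961+0.055)/1.055)^2.4 ≈ 0.03190
  G=181: 181/255≈0.7098 > 0.04045 → ((0.7098+0.055)/1.055)^2.4 ≈ 0.46208
  B=55: 55/255≈0.2157 > 0.04045 → ((0.2157+0.055)/1.055)^2.4 ≈ 0.03820
  L1 = 0.2126×0.03190 + 0.7152×0.46208 + 0.0722×0.03820 ≈ 0.34002
Color 2 (239,105,144):
  R=239: 239/255≈0.9373 > 0.04045 → ((0.9373+0.055)/1.055)^2.4 ≈ 0.86316
  G=105: 105/255≈0.4118 > 0.04045 → ((0.4118+0.055)/1.055)^2.4 ≈ 0.14126
  B=144: 144/255≈0.5647 > 0.04045 → ((0.5647+0.055)/1.055)^2.4 ≈ 0.27889
  L2 = 0.2126×0.86316 + 0.7152×0.14126 + 0.0722×0.27889 ≈ 0.30467
Lighter = 0.34002, Darker = 0.30467
Ratio = (L_lighter + 0.05) / (L_darker + 0.05)
Ratio = (0.34002 + 0.05) / (0.30467 + 0.05) = 0.39002 / 0.35467 ≈ 1.0996
Ratio ≈ 1.10:1


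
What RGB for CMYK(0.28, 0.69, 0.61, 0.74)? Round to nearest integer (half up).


R = 255 × (1-C) × (1-K) = 255 × 0.72 × 0.26 = 47.736 → 48
G = 255 × (1-M) × (1-K) = 255 × 0.31 × 0.26 = 20.553 → 21
B = 255 × (1-Y) × (1-K) = 255 × 0.39 × 0.26 = 25.857 → 26
= RGB(48, 21, 26)


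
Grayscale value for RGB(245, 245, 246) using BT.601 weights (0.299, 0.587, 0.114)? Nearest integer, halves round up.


Gray = 0.299×R + 0.587×G + 0.114×B
Gray = 0.299×245 + 0.587×245 + 0.114×246
Gray = 73.255 + 143.815 + 28.044
Gray = 245.114 → round half up → 245
Gray = 245


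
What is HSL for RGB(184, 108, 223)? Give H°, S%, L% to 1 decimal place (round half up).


Normalize: R'=184/255≈0.7216, G'=108/255≈0.4235, B'=223/255≈0.8745
Max=223/255, Min=108/255, Δ=Max-Min=115/255
L = (Max+Min)/2 = (223+108)/510 = 331/510 = 0.64901… → L = 64.9%
L > 0.5 → S = Δ/(2-Max-Min) = 115/(510-223-108) = 115/179 = 0.64245… → S = 64.2%
(the 1/255 factors cancel in S and H, so raw channel differences can be used)
Max is B' → H = 60 × ((R-G)/Δ + 4) = 60 × ((184-108)/115 + 4)
  76/115 + 4 = 0.6608… + 4 = 4.6608…
  H = 60 × 4.6608… = 279.652…° → H = 279.7°
= HSL(279.7°, 64.2%, 64.9%)


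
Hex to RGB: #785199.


78 → 120 (R)
51 → 81 (G)
99 → 153 (B)
= RGB(120, 81, 153)


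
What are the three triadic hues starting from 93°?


Triadic: equally spaced at 120° intervals
H1 = 93°
H2 = (93 + 120) mod 360 = 213°
H3 = (93 + 240) mod 360 = 333°
Triadic = 93°, 213°, 333°


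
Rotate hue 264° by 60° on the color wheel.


New hue = (H + rotation) mod 360
New hue = (264 + 60) mod 360
= 324 mod 360
= 324°


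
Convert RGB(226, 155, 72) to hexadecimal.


R = 226 → E2 (hex)
G = 155 → 9B (hex)
B = 72 → 48 (hex)
Hex = #E29B48


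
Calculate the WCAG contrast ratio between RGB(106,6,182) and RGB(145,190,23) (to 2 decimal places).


Linearize each sRGB channel c=v/255: c/12.92 if c ≤ 0.04045 else ((c+0.055)/1.055)^2.4
L = 0.2126×R_lin + 0.7152×G_lin + 0.0722×B_lin
Color 1 (106,6,182):
  R=106: 106/255≈0.4157 > 0.04045 → ((0.4157+0.055)/1.055)^2.4 ≈ 0.14413
  G=6: 6/255≈0.0235 ≤ 0.04045 → 0.0235/12.92 ≈ 0.00182
  B=182: 182/255≈0.7137 > 0.04045 → ((0.7137+0.055)/1.055)^2.4 ≈ 0.46778
  L1 = 0.2126×0.14413 + 0.7152×0.00182 + 0.0722×0.46778 ≈ 0.06572
Color 2 (145,190,23):
  R=145: 145/255≈0.5686 > 0.04045 → ((0.5686+0.055)/1.055)^2.4 ≈ 0.28315
  G=190: 190/255≈0.7451 > 0.04045 → ((0.7451+0.055)/1.055)^2.4 ≈ 0.51492
  B=23: 23/255≈0.0902 > 0.04045 → ((0.0902+0.055)/1.055)^2.4 ≈ 0.00857
  L2 = 0.2126×0.28315 + 0.7152×0.51492 + 0.0722×0.00857 ≈ 0.42909
Lighter = 0.42909, Darker = 0.06572
Ratio = (L_lighter + 0.05) / (L_darker + 0.05)
Ratio = (0.42909 + 0.05) / (0.06572 + 0.05) = 0.47909 / 0.11572 ≈ 4.1401
Ratio ≈ 4.14:1


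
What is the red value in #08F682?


Color: #08F682
R = 08 = 8
G = F6 = 246
B = 82 = 130
Red = 8


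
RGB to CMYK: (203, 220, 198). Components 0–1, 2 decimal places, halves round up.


R'=203/255≈0.7961, G'=220/255≈0.8627, B'=198/255≈0.7765
K = 1 - max(R',G',B') = 1 - 220/255 = 35/255 = 0.13725… → 0.14
(1-R'-K)/(1-K) simplifies to (max-R)/max with max = 220:
C = (220-203)/220 = 17/220 = 0.07727… → 0.08
M = (220-220)/220 = 0/220 = 0 → 0.00
Y = (220-198)/220 = 22/220 = 0.1 → 0.10
= CMYK(0.08, 0.00, 0.10, 0.14)


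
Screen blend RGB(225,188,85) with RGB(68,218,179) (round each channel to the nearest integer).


Screen: C = 255 - (255-A)×(255-B)/255, rounded to nearest integer
R: 255 - (255-225)×(255-68)/255 = 255 - 5610/255 ≈ 255 - 22.000 = 233.000 → 233
G: 255 - (255-188)×(255-218)/255 = 255 - 2479/255 ≈ 255 - 9.722 = 245.278 → 245
B: 255 - (255-85)×(255-179)/255 = 255 - 12920/255 ≈ 255 - 50.667 = 204.333 → 204
= RGB(233, 245, 204)


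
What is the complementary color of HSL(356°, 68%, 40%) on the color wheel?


Complement = opposite side of color wheel = hue + 180°
H' = (356 + 180) mod 360 = 176°
S and L unchanged.
= HSL(176°, 68%, 40%)


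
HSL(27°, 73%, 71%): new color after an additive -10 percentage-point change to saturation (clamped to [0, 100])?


Original S = 73%
Adjustment = -10 percentage points
New S = 73 + (-10) = 63
Clamp to [0, 100] → 63
= HSL(27°, 63%, 71%)


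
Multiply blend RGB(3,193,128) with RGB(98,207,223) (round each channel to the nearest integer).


Multiply: C = A×B/255, rounded to nearest integer
R: 3×98/255 = 294/255 ≈ 1.153 → 1
G: 193×207/255 = 39951/255 ≈ 156.671 → 157
B: 128×223/255 = 28544/255 ≈ 111.937 → 112
= RGB(1, 157, 112)


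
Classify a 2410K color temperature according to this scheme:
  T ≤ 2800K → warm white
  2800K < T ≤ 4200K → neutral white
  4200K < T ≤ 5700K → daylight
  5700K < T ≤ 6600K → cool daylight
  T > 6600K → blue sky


Temperature: 2410K
2410K ≤ 2800K → warm white
Classification: warm white


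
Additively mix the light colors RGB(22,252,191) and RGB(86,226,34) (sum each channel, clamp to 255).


Additive: each channel = min(255, C₁+C₂)
R: 22+86 = 108 → 108
G: 252+226 = 478 → 255
B: 191+34 = 225 → 225
= RGB(108, 255, 225)


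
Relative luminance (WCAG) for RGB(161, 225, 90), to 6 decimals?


Linearize each channel (sRGB transfer function): c = v/255; c_lin = c/12.92 if c ≤ 0.04045, else ((c+0.055)/1.055)^2.4
  R: 161/255 ≈ 0.631373 > 0.04045 → ((0.631373+0.055)/1.055)^2.4 ≈ 0.356400
  G: 225/255 ≈ 0.882353 > 0.04045 → ((0.882353+0.055)/1.055)^2.4 ≈ 0.752942
  B: 90/255 ≈ 0.352941 > 0.04045 → ((0.352941+0.055)/1.055)^2.4 ≈ 0.102242
R_lin = 0.356400, G_lin = 0.752942, B_lin = 0.102242
L = 0.2126×R + 0.7152×G + 0.0722×B
L = 0.2126×0.356400 + 0.7152×0.752942 + 0.0722×0.102242
L ≈ 0.621657


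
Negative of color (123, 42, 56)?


Invert: (255-R, 255-G, 255-B)
R: 255-123 = 132
G: 255-42 = 213
B: 255-56 = 199
= RGB(132, 213, 199)


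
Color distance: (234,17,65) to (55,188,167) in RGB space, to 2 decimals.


d = √[(R₁-R₂)² + (G₁-G₂)² + (B₁-B₂)²]
d = √[(234-55)² + (17-188)² + (65-167)²]
d = √[32041 + 29241 + 10404]
d = √71686
d ≈ 267.74


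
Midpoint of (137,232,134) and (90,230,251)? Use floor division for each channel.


Midpoint: each channel = ⌊(C₁+C₂)/2⌋
R: ⌊(137+90)/2⌋ = 113
G: ⌊(232+230)/2⌋ = 231
B: ⌊(134+251)/2⌋ = 192
= RGB(113, 231, 192)


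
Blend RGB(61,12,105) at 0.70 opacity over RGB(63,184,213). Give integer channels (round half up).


C = α×F + (1-α)×B, with 1-α = 0.30
R: 0.70×61 + 0.30×63 = 42.70 + 18.90 = 61.60 → 62
G: 0.70×12 + 0.30×184 = 8.40 + 55.20 = 63.60 → 64
B: 0.70×105 + 0.30×213 = 73.50 + 63.90 = 137.40 → 137
= RGB(62, 64, 137)


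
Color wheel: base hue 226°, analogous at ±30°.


Base hue: 226°
Left analog: (226 - 30) mod 360 = 196°
Right analog: (226 + 30) mod 360 = 256°
Analogous hues = 196° and 256°


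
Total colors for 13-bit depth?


Colors = 2^bits = 2^13
= 8,192 colors


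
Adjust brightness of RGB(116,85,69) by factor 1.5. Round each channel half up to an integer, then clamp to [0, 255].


Multiply each channel by 1.5, round half up, clamp to [0, 255]
R: 116×1.5 = 174
G: 85×1.5 = 127.5 → round → 128
B: 69×1.5 = 103.5 → round → 104
= RGB(174, 128, 104)


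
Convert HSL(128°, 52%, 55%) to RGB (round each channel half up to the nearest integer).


H=128°, S=0.52, L=0.55
C = (1-|2L-1|)×S = (1-|0.10|)×0.52 = 0.468
H' = H/60 = 128/60 ≈ 2.1333; X = C×(1-|H' mod 2 - 1|) = 0.0624
m = L - C/2 = 0.55 - 0.234 = 0.316
Sector ⌊H'⌋ = 2 → (R',G',B') = (0.0, 0.468, 0.0624)
RGB = ((R'+m)×255, (G'+m)×255, (B'+m)×255) = (80.58, 199.92, 96.492)
Round half up → RGB(81, 200, 96)


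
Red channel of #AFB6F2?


Color: #AFB6F2
R = AF = 175
G = B6 = 182
B = F2 = 242
Red = 175


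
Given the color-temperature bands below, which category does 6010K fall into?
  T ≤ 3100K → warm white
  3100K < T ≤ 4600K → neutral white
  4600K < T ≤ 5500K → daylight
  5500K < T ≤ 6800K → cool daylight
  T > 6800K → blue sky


Temperature: 6010K
5500K < 6010K ≤ 6800K → cool daylight
Classification: cool daylight


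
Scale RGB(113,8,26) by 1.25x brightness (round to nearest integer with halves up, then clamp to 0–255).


Multiply each channel by 1.25, round half up, clamp to [0, 255]
R: 113×1.25 = 141.25 → round → 141
G: 8×1.25 = 10
B: 26×1.25 = 32.5 → round → 33
= RGB(141, 10, 33)


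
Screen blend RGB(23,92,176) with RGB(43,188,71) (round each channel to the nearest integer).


Screen: C = 255 - (255-A)×(255-B)/255, rounded to nearest integer
R: 255 - (255-23)×(255-43)/255 = 255 - 49184/255 ≈ 255 - 192.878 = 62.122 → 62
G: 255 - (255-92)×(255-188)/255 = 255 - 10921/255 ≈ 255 - 42.827 = 212.173 → 212
B: 255 - (255-176)×(255-71)/255 = 255 - 14536/255 ≈ 255 - 57.004 = 197.996 → 198
= RGB(62, 212, 198)


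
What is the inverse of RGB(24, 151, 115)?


Invert: (255-R, 255-G, 255-B)
R: 255-24 = 231
G: 255-151 = 104
B: 255-115 = 140
= RGB(231, 104, 140)


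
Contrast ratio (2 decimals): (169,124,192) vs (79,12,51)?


Linearize each sRGB channel c=v/255: c/12.92 if c ≤ 0.04045 else ((c+0.055)/1.055)^2.4
L = 0.2126×R_lin + 0.7152×G_lin + 0.0722×B_lin
Color 1 (169,124,192):
  R=169: 169/255≈0.6627 > 0.04045 → ((0.6627+0.055)/1.055)^2.4 ≈ 0.39676
  G=124: 124/255≈0.4863 > 0.04045 → ((0.4863+0.055)/1.055)^2.4 ≈ 0.20156
  B=192: 192/255≈0.7529 > 0.04045 → ((0.7529+0.055)/1.055)^2.4 ≈ 0.52712
  L1 = 0.2126×0.39676 + 0.7152×0.20156 + 0.0722×0.52712 ≈ 0.26656
Color 2 (79,12,51):
  R=79: 79/255≈0.3098 > 0.04045 → ((0.3098+0.055)/1.055)^2.4 ≈ 0.07819
  G=12: 12/255≈0.0471 > 0.04045 → ((0.0471+0.055)/1.055)^2.4 ≈ 0.00368
  B=51: 51/255≈0.2000 > 0.04045 → ((0.2000+0.055)/1.055)^2.4 ≈ 0.03310
  L2 = 0.2126×0.07819 + 0.7152×0.00368 + 0.0722×0.03310 ≈ 0.02164
Lighter = 0.26656, Darker = 0.02164
Ratio = (L_lighter + 0.05) / (L_darker + 0.05)
Ratio = (0.26656 + 0.05) / (0.02164 + 0.05) = 0.31656 / 0.07164 ≈ 4.4186
Ratio ≈ 4.42:1


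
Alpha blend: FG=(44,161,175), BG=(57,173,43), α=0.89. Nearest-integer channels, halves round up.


C = α×F + (1-α)×B, with 1-α = 0.11
R: 0.89×44 + 0.11×57 = 39.16 + 6.27 = 45.43 → 45
G: 0.89×161 + 0.11×173 = 143.29 + 19.03 = 162.32 → 162
B: 0.89×175 + 0.11×43 = 155.75 + 4.73 = 160.48 → 160
= RGB(45, 162, 160)


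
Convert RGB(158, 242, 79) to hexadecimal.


R = 158 → 9E (hex)
G = 242 → F2 (hex)
B = 79 → 4F (hex)
Hex = #9EF24F


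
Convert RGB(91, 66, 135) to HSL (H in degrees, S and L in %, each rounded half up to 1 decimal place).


Normalize: R'=91/255≈0.3569, G'=66/255≈0.2588, B'=135/255≈0.5294
Max=135/255, Min=66/255, Δ=Max-Min=69/255
L = (Max+Min)/2 = (135+66)/510 = 201/510 = 0.39411… → L = 39.4%
L ≤ 0.5 → S = Δ/(Max+Min) = 69/(135+66) = 69/201 = 0.34328… → S = 34.3%
(the 1/255 factors cancel in S and H, so raw channel differences can be used)
Max is B' → H = 60 × ((R-G)/Δ + 4) = 60 × ((91-66)/69 + 4)
  25/69 + 4 = 0.3623… + 4 = 4.3623…
  H = 60 × 4.3623… = 261.739…° → H = 261.7°
= HSL(261.7°, 34.3%, 39.4%)


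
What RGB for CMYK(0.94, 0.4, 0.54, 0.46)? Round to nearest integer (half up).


R = 255 × (1-C) × (1-K) = 255 × 0.06 × 0.54 = 8.262 → 8
G = 255 × (1-M) × (1-K) = 255 × 0.60 × 0.54 = 82.62 → 83
B = 255 × (1-Y) × (1-K) = 255 × 0.46 × 0.54 = 63.342 → 63
= RGB(8, 83, 63)


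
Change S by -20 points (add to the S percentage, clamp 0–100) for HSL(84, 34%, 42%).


Original S = 34%
Adjustment = -20 percentage points
New S = 34 + (-20) = 14
Clamp to [0, 100] → 14
= HSL(84°, 14%, 42%)


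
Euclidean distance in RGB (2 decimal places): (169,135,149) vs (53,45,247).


d = √[(R₁-R₂)² + (G₁-G₂)² + (B₁-B₂)²]
d = √[(169-53)² + (135-45)² + (149-247)²]
d = √[13456 + 8100 + 9604]
d = √31160
d ≈ 176.52


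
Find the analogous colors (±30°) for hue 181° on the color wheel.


Base hue: 181°
Left analog: (181 - 30) mod 360 = 151°
Right analog: (181 + 30) mod 360 = 211°
Analogous hues = 151° and 211°


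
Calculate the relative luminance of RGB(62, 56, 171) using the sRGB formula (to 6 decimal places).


Linearize each channel (sRGB transfer function): c = v/255; c_lin = c/12.92 if c ≤ 0.04045, else ((c+0.055)/1.055)^2.4
  R: 62/255 ≈ 0.243137 > 0.04045 → ((0.243137+0.055)/1.055)^2.4 ≈ 0.048172
  G: 56/255 ≈ 0.219608 > 0.04045 → ((0.219608+0.055)/1.055)^2.4 ≈ 0.039546
  B: 171/255 ≈ 0.670588 > 0.04045 → ((0.670588+0.055)/1.055)^2.4 ≈ 0.407240
R_lin = 0.048172, G_lin = 0.039546, B_lin = 0.407240
L = 0.2126×R + 0.7152×G + 0.0722×B
L = 0.2126×0.048172 + 0.7152×0.039546 + 0.0722×0.407240
L ≈ 0.067928


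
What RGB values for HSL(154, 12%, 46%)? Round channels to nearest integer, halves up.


H=154°, S=0.12, L=0.46
C = (1-|2L-1|)×S = (1-|-0.08|)×0.12 = 0.1104
H' = H/60 = 154/60 ≈ 2.5667; X = C×(1-|H' mod 2 - 1|) = 0.06256
m = L - C/2 = 0.46 - 0.0552 = 0.4048
Sector ⌊H'⌋ = 2 → (R',G',B') = (0.0, 0.1104, 0.06256)
RGB = ((R'+m)×255, (G'+m)×255, (B'+m)×255) = (103.224, 131.376, 119.1768)
Round half up → RGB(103, 131, 119)


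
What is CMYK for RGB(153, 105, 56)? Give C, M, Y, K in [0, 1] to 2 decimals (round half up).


R'=153/255≈0.6000, G'=105/255≈0.4118, B'=56/255≈0.2196
K = 1 - max(R',G',B') = 1 - 153/255 = 102/255 = 0.4 → 0.40
(1-R'-K)/(1-K) simplifies to (max-R)/max with max = 153:
C = (153-153)/153 = 0/153 = 0 → 0.00
M = (153-105)/153 = 48/153 = 0.31372… → 0.31
Y = (153-56)/153 = 97/153 = 0.63398… → 0.63
= CMYK(0.00, 0.31, 0.63, 0.40)


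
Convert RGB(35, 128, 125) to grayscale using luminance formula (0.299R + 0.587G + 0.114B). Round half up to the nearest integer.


Gray = 0.299×R + 0.587×G + 0.114×B
Gray = 0.299×35 + 0.587×128 + 0.114×125
Gray = 10.465 + 75.136 + 14.250
Gray = 99.851 → round half up → 100
Gray = 100


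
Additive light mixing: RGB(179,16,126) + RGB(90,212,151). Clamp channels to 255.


Additive: each channel = min(255, C₁+C₂)
R: 179+90 = 269 → 255
G: 16+212 = 228 → 228
B: 126+151 = 277 → 255
= RGB(255, 228, 255)


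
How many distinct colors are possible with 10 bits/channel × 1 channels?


Total bits = 10 bits/channel × 1 channels = 10 bits
Distinct colors = 2^10
= 1,024 colors


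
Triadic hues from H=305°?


Triadic: equally spaced at 120° intervals
H1 = 305°
H2 = (305 + 120) mod 360 = 65°
H3 = (305 + 240) mod 360 = 185°
Triadic = 305°, 65°, 185°


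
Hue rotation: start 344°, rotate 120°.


New hue = (H + rotation) mod 360
New hue = (344 + 120) mod 360
= 464 mod 360
= 104°


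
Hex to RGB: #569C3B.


56 → 86 (R)
9C → 156 (G)
3B → 59 (B)
= RGB(86, 156, 59)


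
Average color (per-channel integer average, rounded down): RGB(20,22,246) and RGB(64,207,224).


Midpoint: each channel = ⌊(C₁+C₂)/2⌋
R: ⌊(20+64)/2⌋ = 42
G: ⌊(22+207)/2⌋ = 114
B: ⌊(246+224)/2⌋ = 235
= RGB(42, 114, 235)


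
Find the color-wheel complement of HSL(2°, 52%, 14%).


Complement = opposite side of color wheel = hue + 180°
H' = (2 + 180) mod 360 = 182°
S and L unchanged.
= HSL(182°, 52%, 14%)


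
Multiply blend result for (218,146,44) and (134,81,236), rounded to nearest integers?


Multiply: C = A×B/255, rounded to nearest integer
R: 218×134/255 = 29212/255 ≈ 114.557 → 115
G: 146×81/255 = 11826/255 ≈ 46.376 → 46
B: 44×236/255 = 10384/255 ≈ 40.722 → 41
= RGB(115, 46, 41)


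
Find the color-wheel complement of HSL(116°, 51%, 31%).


Complement = opposite side of color wheel = hue + 180°
H' = (116 + 180) mod 360 = 296°
S and L unchanged.
= HSL(296°, 51%, 31%)


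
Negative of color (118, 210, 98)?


Invert: (255-R, 255-G, 255-B)
R: 255-118 = 137
G: 255-210 = 45
B: 255-98 = 157
= RGB(137, 45, 157)


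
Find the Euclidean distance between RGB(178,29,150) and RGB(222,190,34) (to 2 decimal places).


d = √[(R₁-R₂)² + (G₁-G₂)² + (B₁-B₂)²]
d = √[(178-222)² + (29-190)² + (150-34)²]
d = √[1936 + 25921 + 13456]
d = √41313
d ≈ 203.26


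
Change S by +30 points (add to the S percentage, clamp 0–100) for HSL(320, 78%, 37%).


Original S = 78%
Adjustment = +30 percentage points
New S = 78 + (30) = 108
Clamp to [0, 100] → 100
= HSL(320°, 100%, 37%)


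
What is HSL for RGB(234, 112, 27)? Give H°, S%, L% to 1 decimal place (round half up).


Normalize: R'=234/255≈0.9176, G'=112/255≈0.4392, B'=27/255≈0.1059
Max=234/255, Min=27/255, Δ=Max-Min=207/255
L = (Max+Min)/2 = (234+27)/510 = 261/510 = 0.51176… → L = 51.2%
L > 0.5 → S = Δ/(2-Max-Min) = 207/(510-234-27) = 207/249 = 0.83132… → S = 83.1%
(the 1/255 factors cancel in S and H, so raw channel differences can be used)
Max is R' → H = 60 × (((G-B)/Δ) mod 6) = 60 × (((112-27)/207) mod 6)
  85/207 = 0.4106…
  H = 60 × 0.4106… = 24.637…° → H = 24.6°
= HSL(24.6°, 83.1%, 51.2%)


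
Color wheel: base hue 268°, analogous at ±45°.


Base hue: 268°
Left analog: (268 - 45) mod 360 = 223°
Right analog: (268 + 45) mod 360 = 313°
Analogous hues = 223° and 313°


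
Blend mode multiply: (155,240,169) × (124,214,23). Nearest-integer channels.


Multiply: C = A×B/255, rounded to nearest integer
R: 155×124/255 = 19220/255 ≈ 75.373 → 75
G: 240×214/255 = 51360/255 ≈ 201.412 → 201
B: 169×23/255 = 3887/255 ≈ 15.243 → 15
= RGB(75, 201, 15)


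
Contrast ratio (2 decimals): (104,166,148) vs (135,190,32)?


Linearize each sRGB channel c=v/255: c/12.92 if c ≤ 0.04045 else ((c+0.055)/1.055)^2.4
L = 0.2126×R_lin + 0.7152×G_lin + 0.0722×B_lin
Color 1 (104,166,148):
  R=104: 104/255≈0.4078 > 0.04045 → ((0.4078+0.055)/1.055)^2.4 ≈ 0.13843
  G=166: 166/255≈0.6510 > 0.04045 → ((0.6510+0.055)/1.055)^2.4 ≈ 0.38133
  B=148: 148/255≈0.5804 > 0.04045 → ((0.5804+0.055)/1.055)^2.4 ≈ 0.29614
  L1 = 0.2126×0.13843 + 0.7152×0.38133 + 0.0722×0.29614 ≈ 0.32354
Color 2 (135,190,32):
  R=135: 135/255≈0.5294 > 0.04045 → ((0.5294+0.055)/1.055)^2.4 ≈ 0.24228
  G=190: 190/255≈0.7451 > 0.04045 → ((0.7451+0.055)/1.055)^2.4 ≈ 0.51492
  B=32: 32/255≈0.1255 > 0.04045 → ((0.1255+0.055)/1.055)^2.4 ≈ 0.01444
  L2 = 0.2126×0.24228 + 0.7152×0.51492 + 0.0722×0.01444 ≈ 0.42082
Lighter = 0.42082, Darker = 0.32354
Ratio = (L_lighter + 0.05) / (L_darker + 0.05)
Ratio = (0.42082 + 0.05) / (0.32354 + 0.05) = 0.47082 / 0.37354 ≈ 1.2604
Ratio ≈ 1.26:1


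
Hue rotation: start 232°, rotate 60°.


New hue = (H + rotation) mod 360
New hue = (232 + 60) mod 360
= 292 mod 360
= 292°


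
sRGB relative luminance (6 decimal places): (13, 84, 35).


Linearize each channel (sRGB transfer function): c = v/255; c_lin = c/12.92 if c ≤ 0.04045, else ((c+0.055)/1.055)^2.4
  R: 13/255 ≈ 0.050980 > 0.04045 → ((0.050980+0.055)/1.055)^2.4 ≈ 0.004025
  G: 84/255 ≈ 0.329412 > 0.04045 → ((0.329412+0.055)/1.055)^2.4 ≈ 0.088656
  B: 35/255 ≈ 0.137255 > 0.04045 → ((0.137255+0.055)/1.055)^2.4 ≈ 0.016807
R_lin = 0.004025, G_lin = 0.088656, B_lin = 0.016807
L = 0.2126×R + 0.7152×G + 0.0722×B
L = 0.2126×0.004025 + 0.7152×0.088656 + 0.0722×0.016807
L ≈ 0.065476


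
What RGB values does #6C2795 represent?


6C → 108 (R)
27 → 39 (G)
95 → 149 (B)
= RGB(108, 39, 149)


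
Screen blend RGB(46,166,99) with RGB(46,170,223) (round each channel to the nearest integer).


Screen: C = 255 - (255-A)×(255-B)/255, rounded to nearest integer
R: 255 - (255-46)×(255-46)/255 = 255 - 43681/255 ≈ 255 - 171.298 = 83.702 → 84
G: 255 - (255-166)×(255-170)/255 = 255 - 7565/255 ≈ 255 - 29.667 = 225.333 → 225
B: 255 - (255-99)×(255-223)/255 = 255 - 4992/255 ≈ 255 - 19.576 = 235.424 → 235
= RGB(84, 225, 235)


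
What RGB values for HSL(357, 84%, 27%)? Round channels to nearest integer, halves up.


H=357°, S=0.84, L=0.27
C = (1-|2L-1|)×S = (1-|-0.46|)×0.84 = 0.4536
H' = H/60 = 357/60 ≈ 5.9500; X = C×(1-|H' mod 2 - 1|) = 0.02268
m = L - C/2 = 0.27 - 0.2268 = 0.0432
Sector ⌊H'⌋ = 5 → (R',G',B') = (0.4536, 0.0, 0.02268)
RGB = ((R'+m)×255, (G'+m)×255, (B'+m)×255) = (126.684, 11.016, 16.7994)
Round half up → RGB(127, 11, 17)


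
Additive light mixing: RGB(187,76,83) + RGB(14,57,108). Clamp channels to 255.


Additive: each channel = min(255, C₁+C₂)
R: 187+14 = 201 → 201
G: 76+57 = 133 → 133
B: 83+108 = 191 → 191
= RGB(201, 133, 191)


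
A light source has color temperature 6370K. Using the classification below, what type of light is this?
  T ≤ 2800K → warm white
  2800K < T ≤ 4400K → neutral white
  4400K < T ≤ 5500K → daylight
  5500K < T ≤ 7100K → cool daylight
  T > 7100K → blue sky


Temperature: 6370K
5500K < 6370K ≤ 7100K → cool daylight
Classification: cool daylight


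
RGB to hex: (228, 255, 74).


R = 228 → E4 (hex)
G = 255 → FF (hex)
B = 74 → 4A (hex)
Hex = #E4FF4A


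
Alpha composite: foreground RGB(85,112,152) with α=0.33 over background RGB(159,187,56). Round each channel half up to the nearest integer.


C = α×F + (1-α)×B, with 1-α = 0.67
R: 0.33×85 + 0.67×159 = 28.05 + 106.53 = 134.58 → 135
G: 0.33×112 + 0.67×187 = 36.96 + 125.29 = 162.25 → 162
B: 0.33×152 + 0.67×56 = 50.16 + 37.52 = 87.68 → 88
= RGB(135, 162, 88)


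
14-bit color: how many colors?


Colors = 2^bits = 2^14
= 16,384 colors


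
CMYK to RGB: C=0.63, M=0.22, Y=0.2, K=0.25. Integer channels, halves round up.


R = 255 × (1-C) × (1-K) = 255 × 0.37 × 0.75 = 70.7625 → 71
G = 255 × (1-M) × (1-K) = 255 × 0.78 × 0.75 = 149.175 → 149
B = 255 × (1-Y) × (1-K) = 255 × 0.80 × 0.75 = 153
= RGB(71, 149, 153)


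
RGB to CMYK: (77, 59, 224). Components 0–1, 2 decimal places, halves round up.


R'=77/255≈0.3020, G'=59/255≈0.2314, B'=224/255≈0.8784
K = 1 - max(R',G',B') = 1 - 224/255 = 31/255 = 0.12156… → 0.12
(1-R'-K)/(1-K) simplifies to (max-R)/max with max = 224:
C = (224-77)/224 = 147/224 = 0.65625 → 0.66
M = (224-59)/224 = 165/224 = 0.73660… → 0.74
Y = (224-224)/224 = 0/224 = 0 → 0.00
= CMYK(0.66, 0.74, 0.00, 0.12)


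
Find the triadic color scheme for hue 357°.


Triadic: equally spaced at 120° intervals
H1 = 357°
H2 = (357 + 120) mod 360 = 117°
H3 = (357 + 240) mod 360 = 237°
Triadic = 357°, 117°, 237°


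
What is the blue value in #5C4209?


Color: #5C4209
R = 5C = 92
G = 42 = 66
B = 09 = 9
Blue = 9


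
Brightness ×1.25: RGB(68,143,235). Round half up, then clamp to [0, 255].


Multiply each channel by 1.25, round half up, clamp to [0, 255]
R: 68×1.25 = 85
G: 143×1.25 = 178.75 → round → 179
B: 235×1.25 = 293.75 → round → 294 → clamp → 255
= RGB(85, 179, 255)


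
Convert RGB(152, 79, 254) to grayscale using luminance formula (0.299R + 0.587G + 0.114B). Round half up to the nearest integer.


Gray = 0.299×R + 0.587×G + 0.114×B
Gray = 0.299×152 + 0.587×79 + 0.114×254
Gray = 45.448 + 46.373 + 28.956
Gray = 120.777 → round half up → 121
Gray = 121


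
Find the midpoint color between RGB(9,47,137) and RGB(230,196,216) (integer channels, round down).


Midpoint: each channel = ⌊(C₁+C₂)/2⌋
R: ⌊(9+230)/2⌋ = 119
G: ⌊(47+196)/2⌋ = 121
B: ⌊(137+216)/2⌋ = 176
= RGB(119, 121, 176)


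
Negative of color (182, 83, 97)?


Invert: (255-R, 255-G, 255-B)
R: 255-182 = 73
G: 255-83 = 172
B: 255-97 = 158
= RGB(73, 172, 158)


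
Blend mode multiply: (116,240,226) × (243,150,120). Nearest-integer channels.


Multiply: C = A×B/255, rounded to nearest integer
R: 116×243/255 = 28188/255 ≈ 110.541 → 111
G: 240×150/255 = 36000/255 ≈ 141.176 → 141
B: 226×120/255 = 27120/255 ≈ 106.353 → 106
= RGB(111, 141, 106)


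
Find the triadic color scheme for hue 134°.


Triadic: equally spaced at 120° intervals
H1 = 134°
H2 = (134 + 120) mod 360 = 254°
H3 = (134 + 240) mod 360 = 14°
Triadic = 134°, 254°, 14°


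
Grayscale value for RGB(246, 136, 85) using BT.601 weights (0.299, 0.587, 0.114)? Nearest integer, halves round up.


Gray = 0.299×R + 0.587×G + 0.114×B
Gray = 0.299×246 + 0.587×136 + 0.114×85
Gray = 73.554 + 79.832 + 9.690
Gray = 163.076 → round half up → 163
Gray = 163


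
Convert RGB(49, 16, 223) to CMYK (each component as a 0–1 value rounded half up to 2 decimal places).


R'=49/255≈0.1922, G'=16/255≈0.0627, B'=223/255≈0.8745
K = 1 - max(R',G',B') = 1 - 223/255 = 32/255 = 0.12549… → 0.13
(1-R'-K)/(1-K) simplifies to (max-R)/max with max = 223:
C = (223-49)/223 = 174/223 = 0.78026… → 0.78
M = (223-16)/223 = 207/223 = 0.92825… → 0.93
Y = (223-223)/223 = 0/223 = 0 → 0.00
= CMYK(0.78, 0.93, 0.00, 0.13)


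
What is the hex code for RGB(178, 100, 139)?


R = 178 → B2 (hex)
G = 100 → 64 (hex)
B = 139 → 8B (hex)
Hex = #B2648B


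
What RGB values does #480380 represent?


48 → 72 (R)
03 → 3 (G)
80 → 128 (B)
= RGB(72, 3, 128)


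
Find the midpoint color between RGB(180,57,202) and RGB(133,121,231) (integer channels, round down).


Midpoint: each channel = ⌊(C₁+C₂)/2⌋
R: ⌊(180+133)/2⌋ = 156
G: ⌊(57+121)/2⌋ = 89
B: ⌊(202+231)/2⌋ = 216
= RGB(156, 89, 216)


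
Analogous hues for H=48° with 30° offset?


Base hue: 48°
Left analog: (48 - 30) mod 360 = 18°
Right analog: (48 + 30) mod 360 = 78°
Analogous hues = 18° and 78°


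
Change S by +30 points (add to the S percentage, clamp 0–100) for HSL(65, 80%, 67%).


Original S = 80%
Adjustment = +30 percentage points
New S = 80 + (30) = 110
Clamp to [0, 100] → 100
= HSL(65°, 100%, 67%)


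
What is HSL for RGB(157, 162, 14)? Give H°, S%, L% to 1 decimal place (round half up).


Normalize: R'=157/255≈0.6157, G'=162/255≈0.6353, B'=14/255≈0.0549
Max=162/255, Min=14/255, Δ=Max-Min=148/255
L = (Max+Min)/2 = (162+14)/510 = 176/510 = 0.34509… → L = 34.5%
L ≤ 0.5 → S = Δ/(Max+Min) = 148/(162+14) = 148/176 = 0.84090… → S = 84.1%
(the 1/255 factors cancel in S and H, so raw channel differences can be used)
Max is G' → H = 60 × ((B-R)/Δ + 2) = 60 × ((14-157)/148 + 2)
  -143/148 + 2 = -0.9662… + 2 = 1.0337…
  H = 60 × 1.0337… = 62.027…° → H = 62.0°
= HSL(62.0°, 84.1%, 34.5%)


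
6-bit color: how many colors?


Colors = 2^bits = 2^6
= 64 colors


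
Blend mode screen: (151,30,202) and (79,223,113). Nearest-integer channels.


Screen: C = 255 - (255-A)×(255-B)/255, rounded to nearest integer
R: 255 - (255-151)×(255-79)/255 = 255 - 18304/255 ≈ 255 - 71.780 = 183.220 → 183
G: 255 - (255-30)×(255-223)/255 = 255 - 7200/255 ≈ 255 - 28.235 = 226.765 → 227
B: 255 - (255-202)×(255-113)/255 = 255 - 7526/255 ≈ 255 - 29.514 = 225.486 → 225
= RGB(183, 227, 225)


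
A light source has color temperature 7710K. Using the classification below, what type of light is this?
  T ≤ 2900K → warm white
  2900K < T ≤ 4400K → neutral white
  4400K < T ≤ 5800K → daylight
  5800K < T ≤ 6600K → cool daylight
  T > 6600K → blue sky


Temperature: 7710K
7710K > 6600K → blue sky
Classification: blue sky


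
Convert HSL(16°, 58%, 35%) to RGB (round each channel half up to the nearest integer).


H=16°, S=0.58, L=0.35
C = (1-|2L-1|)×S = (1-|-0.30|)×0.58 = 0.406
H' = H/60 = 16/60 ≈ 0.2667; X = C×(1-|H' mod 2 - 1|) ≈ 0.1083
m = L - C/2 = 0.35 - 0.203 = 0.147
Sector ⌊H'⌋ = 0 → (R',G',B') = (0.406, ≈0.1083, 0.0)
RGB = ((R'+m)×255, (G'+m)×255, (B'+m)×255) = (141.015, 65.093, 37.485)
Round half up → RGB(141, 65, 37)


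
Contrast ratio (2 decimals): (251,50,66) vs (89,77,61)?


Linearize each sRGB channel c=v/255: c/12.92 if c ≤ 0.04045 else ((c+0.055)/1.055)^2.4
L = 0.2126×R_lin + 0.7152×G_lin + 0.0722×B_lin
Color 1 (251,50,66):
  R=251: 251/255≈0.9843 > 0.04045 → ((0.9843+0.055)/1.055)^2.4 ≈ 0.96469
  G=50: 50/255≈0.1961 > 0.04045 → ((0.1961+0.055)/1.055)^2.4 ≈ 0.03190
  B=66: 66/255≈0.2588 > 0.04045 → ((0.2588+0.055)/1.055)^2.4 ≈ 0.05448
  L1 = 0.2126×0.96469 + 0.7152×0.03190 + 0.0722×0.05448 ≈ 0.23184
Color 2 (89,77,61):
  R=89: 89/255≈0.3490 > 0.04045 → ((0.3490+0.055)/1.055)^2.4 ≈ 0.09990
  G=77: 77/255≈0.3020 > 0.04045 → ((0.3020+0.055)/1.055)^2.4 ≈ 0.07421
  B=61: 61/255≈0.2392 > 0.04045 → ((0.2392+0.055)/1.055)^2.4 ≈ 0.04667
  L2 = 0.2126×0.09990 + 0.7152×0.07421 + 0.0722×0.04667 ≈ 0.07769
Lighter = 0.23184, Darker = 0.07769
Ratio = (L_lighter + 0.05) / (L_darker + 0.05)
Ratio = (0.23184 + 0.05) / (0.07769 + 0.05) = 0.28184 / 0.12769 ≈ 2.2073
Ratio ≈ 2.21:1


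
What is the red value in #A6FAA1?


Color: #A6FAA1
R = A6 = 166
G = FA = 250
B = A1 = 161
Red = 166


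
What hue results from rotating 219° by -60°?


New hue = (H + rotation) mod 360
New hue = (219 -60) mod 360
= 159 mod 360
= 159°


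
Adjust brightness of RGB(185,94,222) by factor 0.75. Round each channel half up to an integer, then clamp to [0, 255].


Multiply each channel by 0.75, round half up, clamp to [0, 255]
R: 185×0.75 = 138.75 → round → 139
G: 94×0.75 = 70.5 → round → 71
B: 222×0.75 = 166.5 → round → 167
= RGB(139, 71, 167)


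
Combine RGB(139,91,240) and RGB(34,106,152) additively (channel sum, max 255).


Additive: each channel = min(255, C₁+C₂)
R: 139+34 = 173 → 173
G: 91+106 = 197 → 197
B: 240+152 = 392 → 255
= RGB(173, 197, 255)


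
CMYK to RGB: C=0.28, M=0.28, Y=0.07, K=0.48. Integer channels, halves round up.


R = 255 × (1-C) × (1-K) = 255 × 0.72 × 0.52 = 95.472 → 95
G = 255 × (1-M) × (1-K) = 255 × 0.72 × 0.52 = 95.472 → 95
B = 255 × (1-Y) × (1-K) = 255 × 0.93 × 0.52 = 123.318 → 123
= RGB(95, 95, 123)


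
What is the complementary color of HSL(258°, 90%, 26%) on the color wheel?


Complement = opposite side of color wheel = hue + 180°
H' = (258 + 180) mod 360 = 78°
S and L unchanged.
= HSL(78°, 90%, 26%)


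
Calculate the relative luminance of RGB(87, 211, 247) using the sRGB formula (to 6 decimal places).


Linearize each channel (sRGB transfer function): c = v/255; c_lin = c/12.92 if c ≤ 0.04045, else ((c+0.055)/1.055)^2.4
  R: 87/255 ≈ 0.341176 > 0.04045 → ((0.341176+0.055)/1.055)^2.4 ≈ 0.095307
  G: 211/255 ≈ 0.827451 > 0.04045 → ((0.827451+0.055)/1.055)^2.4 ≈ 0.651406
  B: 247/255 ≈ 0.968627 > 0.04045 → ((0.968627+0.055)/1.055)^2.4 ≈ 0.930111
R_lin = 0.095307, G_lin = 0.651406, B_lin = 0.930111
L = 0.2126×R + 0.7152×G + 0.0722×B
L = 0.2126×0.095307 + 0.7152×0.651406 + 0.0722×0.930111
L ≈ 0.553302


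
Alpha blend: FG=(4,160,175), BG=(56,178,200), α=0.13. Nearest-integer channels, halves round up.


C = α×F + (1-α)×B, with 1-α = 0.87
R: 0.13×4 + 0.87×56 = 0.52 + 48.72 = 49.24 → 49
G: 0.13×160 + 0.87×178 = 20.80 + 154.86 = 175.66 → 176
B: 0.13×175 + 0.87×200 = 22.75 + 174.00 = 196.75 → 197
= RGB(49, 176, 197)


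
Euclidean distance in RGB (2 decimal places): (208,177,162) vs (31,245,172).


d = √[(R₁-R₂)² + (G₁-G₂)² + (B₁-B₂)²]
d = √[(208-31)² + (177-245)² + (162-172)²]
d = √[31329 + 4624 + 100]
d = √36053
d ≈ 189.88


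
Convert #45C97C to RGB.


45 → 69 (R)
C9 → 201 (G)
7C → 124 (B)
= RGB(69, 201, 124)


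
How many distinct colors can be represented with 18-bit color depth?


Colors = 2^bits = 2^18
= 262,144 colors


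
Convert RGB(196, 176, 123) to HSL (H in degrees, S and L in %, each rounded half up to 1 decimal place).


Normalize: R'=196/255≈0.7686, G'=176/255≈0.6902, B'=123/255≈0.4824
Max=196/255, Min=123/255, Δ=Max-Min=73/255
L = (Max+Min)/2 = (196+123)/510 = 319/510 = 0.62549… → L = 62.5%
L > 0.5 → S = Δ/(2-Max-Min) = 73/(510-196-123) = 73/191 = 0.38219… → S = 38.2%
(the 1/255 factors cancel in S and H, so raw channel differences can be used)
Max is R' → H = 60 × (((G-B)/Δ) mod 6) = 60 × (((176-123)/73) mod 6)
  53/73 = 0.7260…
  H = 60 × 0.7260… = 43.561…° → H = 43.6°
= HSL(43.6°, 38.2%, 62.5%)


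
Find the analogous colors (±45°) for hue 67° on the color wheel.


Base hue: 67°
Left analog: (67 - 45) mod 360 = 22°
Right analog: (67 + 45) mod 360 = 112°
Analogous hues = 22° and 112°


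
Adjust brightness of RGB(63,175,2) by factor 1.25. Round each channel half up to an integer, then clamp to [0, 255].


Multiply each channel by 1.25, round half up, clamp to [0, 255]
R: 63×1.25 = 78.75 → round → 79
G: 175×1.25 = 218.75 → round → 219
B: 2×1.25 = 2.5 → round → 3
= RGB(79, 219, 3)


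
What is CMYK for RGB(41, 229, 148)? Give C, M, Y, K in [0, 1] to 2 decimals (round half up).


R'=41/255≈0.1608, G'=229/255≈0.8980, B'=148/255≈0.5804
K = 1 - max(R',G',B') = 1 - 229/255 = 26/255 = 0.10196… → 0.10
(1-R'-K)/(1-K) simplifies to (max-R)/max with max = 229:
C = (229-41)/229 = 188/229 = 0.82096… → 0.82
M = (229-229)/229 = 0/229 = 0 → 0.00
Y = (229-148)/229 = 81/229 = 0.35371… → 0.35
= CMYK(0.82, 0.00, 0.35, 0.10)


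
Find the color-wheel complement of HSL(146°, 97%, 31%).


Complement = opposite side of color wheel = hue + 180°
H' = (146 + 180) mod 360 = 326°
S and L unchanged.
= HSL(326°, 97%, 31%)


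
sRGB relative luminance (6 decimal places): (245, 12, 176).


Linearize each channel (sRGB transfer function): c = v/255; c_lin = c/12.92 if c ≤ 0.04045, else ((c+0.055)/1.055)^2.4
  R: 245/255 ≈ 0.960784 > 0.04045 → ((0.960784+0.055)/1.055)^2.4 ≈ 0.913099
  G: 12/255 ≈ 0.047059 > 0.04045 → ((0.047059+0.055)/1.055)^2.4 ≈ 0.003677
  B: 176/255 ≈ 0.690196 > 0.04045 → ((0.690196+0.055)/1.055)^2.4 ≈ 0.434154
R_lin = 0.913099, G_lin = 0.003677, B_lin = 0.434154
L = 0.2126×R + 0.7152×G + 0.0722×B
L = 0.2126×0.913099 + 0.7152×0.003677 + 0.0722×0.434154
L ≈ 0.228100


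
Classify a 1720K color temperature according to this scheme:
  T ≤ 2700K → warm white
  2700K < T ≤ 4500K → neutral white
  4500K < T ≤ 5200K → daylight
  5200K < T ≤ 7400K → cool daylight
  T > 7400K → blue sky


Temperature: 1720K
1720K ≤ 2700K → warm white
Classification: warm white


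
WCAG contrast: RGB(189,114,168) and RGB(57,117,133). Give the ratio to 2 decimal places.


Linearize each sRGB channel c=v/255: c/12.92 if c ≤ 0.04045 else ((c+0.055)/1.055)^2.4
L = 0.2126×R_lin + 0.7152×G_lin + 0.0722×B_lin
Color 1 (189,114,168):
  R=189: 189/255≈0.7412 > 0.04045 → ((0.7412+0.055)/1.055)^2.4 ≈ 0.50888
  G=114: 114/255≈0.4471 > 0.04045 → ((0.4471+0.055)/1.055)^2.4 ≈ 0.16827
  B=168: 168/255≈0.6588 > 0.04045 → ((0.6588+0.055)/1.055)^2.4 ≈ 0.39157
  L1 = 0.2126×0.50888 + 0.7152×0.16827 + 0.0722×0.39157 ≈ 0.25681
Color 2 (57,117,133):
  R=57: 57/255≈0.2235 > 0.04045 → ((0.2235+0.055)/1.055)^2.4 ≈ 0.04092
  G=117: 117/255≈0.4588 > 0.04045 → ((0.4588+0.055)/1.055)^2.4 ≈ 0.17789
  B=133: 133/255≈0.5216 > 0.04045 → ((0.5216+0.055)/1.055)^2.4 ≈ 0.23455
  L2 = 0.2126×0.04092 + 0.7152×0.17789 + 0.0722×0.23455 ≈ 0.15286
Lighter = 0.25681, Darker = 0.15286
Ratio = (L_lighter + 0.05) / (L_darker + 0.05)
Ratio = (0.25681 + 0.05) / (0.15286 + 0.05) = 0.30681 / 0.20286 ≈ 1.5124
Ratio ≈ 1.51:1


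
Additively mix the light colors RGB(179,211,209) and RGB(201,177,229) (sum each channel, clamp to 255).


Additive: each channel = min(255, C₁+C₂)
R: 179+201 = 380 → 255
G: 211+177 = 388 → 255
B: 209+229 = 438 → 255
= RGB(255, 255, 255)


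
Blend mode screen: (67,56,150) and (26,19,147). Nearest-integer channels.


Screen: C = 255 - (255-A)×(255-B)/255, rounded to nearest integer
R: 255 - (255-67)×(255-26)/255 = 255 - 43052/255 ≈ 255 - 168.831 = 86.169 → 86
G: 255 - (255-56)×(255-19)/255 = 255 - 46964/255 ≈ 255 - 184.173 = 70.827 → 71
B: 255 - (255-150)×(255-147)/255 = 255 - 11340/255 ≈ 255 - 44.471 = 210.529 → 211
= RGB(86, 71, 211)


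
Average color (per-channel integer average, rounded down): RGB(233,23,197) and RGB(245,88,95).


Midpoint: each channel = ⌊(C₁+C₂)/2⌋
R: ⌊(233+245)/2⌋ = 239
G: ⌊(23+88)/2⌋ = 55
B: ⌊(197+95)/2⌋ = 146
= RGB(239, 55, 146)
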